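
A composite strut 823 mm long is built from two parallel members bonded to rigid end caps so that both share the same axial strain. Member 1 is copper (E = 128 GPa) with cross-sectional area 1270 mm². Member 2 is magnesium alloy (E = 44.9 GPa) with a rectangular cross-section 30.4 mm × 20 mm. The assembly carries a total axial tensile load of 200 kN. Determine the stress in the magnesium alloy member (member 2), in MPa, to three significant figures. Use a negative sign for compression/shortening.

47.3 MPa

A_2 = 608 mm².
Equal strain + equilibrium ⇒ each member carries load in proportion to AE: A₁E₁ = 162600000 N, A₂E₂ = 27300000 N, ΣAE = 189900000 N.
σ₂ = P·E₂/ΣAE = 200000·44900/189900000 = 47.3 MPa.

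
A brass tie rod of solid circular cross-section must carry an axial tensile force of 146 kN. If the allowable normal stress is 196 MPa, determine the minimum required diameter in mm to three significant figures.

30.8 mm

Required area A ≥ P/σ_allow = 146000/196 = 744.9 mm².
For a solid circular section, d ≥ √(4A/π) = 30.8 mm.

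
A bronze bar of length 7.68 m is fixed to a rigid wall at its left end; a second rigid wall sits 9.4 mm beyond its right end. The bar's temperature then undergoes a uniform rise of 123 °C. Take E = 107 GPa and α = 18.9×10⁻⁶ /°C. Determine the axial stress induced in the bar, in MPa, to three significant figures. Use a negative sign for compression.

Free thermal expansion αLΔT = 18.9e-6 · 7680 · 123 = 17.85 mm.
The walls engage after the gap closes; constrained expansion = 17.85 − 9.4 = 8.454 mm.
The walls impose strain ε = −(8.454)/7680 = -1.1007e-03; σ = Eε = 107000 · -1.1007e-03 = -117.8 MPa.

-118 MPa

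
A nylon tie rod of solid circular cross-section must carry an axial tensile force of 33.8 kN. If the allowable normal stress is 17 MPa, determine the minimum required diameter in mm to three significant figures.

Required area A ≥ P/σ_allow = 33800/17 = 1988 mm².
For a solid circular section, d ≥ √(4A/π) = 50.31 mm.

50.3 mm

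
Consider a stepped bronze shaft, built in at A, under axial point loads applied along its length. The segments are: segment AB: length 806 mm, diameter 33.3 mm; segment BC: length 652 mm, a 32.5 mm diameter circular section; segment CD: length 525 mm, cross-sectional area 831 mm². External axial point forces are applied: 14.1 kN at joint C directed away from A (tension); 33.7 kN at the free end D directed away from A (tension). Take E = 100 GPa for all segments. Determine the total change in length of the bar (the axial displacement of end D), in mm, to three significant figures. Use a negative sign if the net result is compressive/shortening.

1.03 mm

Internal axial forces (sectioning from the free end, tension +): N_CD = 33.7 kN, N_BC = 47.8 kN, N_AB = 47.8 kN.
A_AB = 870.9 mm².
A_BC = 829.6 mm².
δ_AB = 47800·806/(870.9·100000) = 0.4424 mm
δ_BC = 47800·652/(829.6·100000) = 0.3757 mm
δ_CD = 33700·525/(831·100000) = 0.2129 mm
δ = Σδ_i = 1.031 mm.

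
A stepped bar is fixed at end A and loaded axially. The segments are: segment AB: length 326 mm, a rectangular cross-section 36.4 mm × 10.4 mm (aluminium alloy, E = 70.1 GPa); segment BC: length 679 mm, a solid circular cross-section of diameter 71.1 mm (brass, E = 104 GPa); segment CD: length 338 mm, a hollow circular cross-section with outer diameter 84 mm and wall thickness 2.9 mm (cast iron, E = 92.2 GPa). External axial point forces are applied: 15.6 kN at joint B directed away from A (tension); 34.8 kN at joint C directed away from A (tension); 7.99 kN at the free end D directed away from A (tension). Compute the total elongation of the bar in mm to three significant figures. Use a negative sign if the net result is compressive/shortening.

0.827 mm

Internal axial forces (sectioning from the free end, tension +): N_CD = 7.99 kN, N_BC = 42.79 kN, N_AB = 58.39 kN.
A_AB = 378.6 mm².
A_BC = 3970 mm².
A_CD = 738.9 mm².
δ_AB = 58390·326/(378.6·70100) = 0.7173 mm
δ_BC = 42790·679/(3970·104000) = 0.07036 mm
δ_CD = 7990·338/(738.9·92200) = 0.03964 mm
δ = Σδ_i = 0.8273 mm.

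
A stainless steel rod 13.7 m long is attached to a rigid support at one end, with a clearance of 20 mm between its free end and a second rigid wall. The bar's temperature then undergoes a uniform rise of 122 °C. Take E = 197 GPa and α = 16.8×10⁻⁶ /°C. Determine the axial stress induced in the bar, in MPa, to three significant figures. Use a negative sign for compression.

-116 MPa

Free thermal expansion αLΔT = 16.8e-6 · 13700 · 122 = 28.08 mm.
The walls engage after the gap closes; constrained expansion = 28.08 − 20 = 8.08 mm.
The walls impose strain ε = −(8.08)/13700 = -5.8975e-04; σ = Eε = 197000 · -5.8975e-04 = -116.2 MPa.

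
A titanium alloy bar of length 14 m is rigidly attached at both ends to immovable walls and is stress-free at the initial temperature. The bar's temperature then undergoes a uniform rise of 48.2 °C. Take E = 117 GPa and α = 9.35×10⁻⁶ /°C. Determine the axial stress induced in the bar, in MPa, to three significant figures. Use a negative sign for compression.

-52.7 MPa

Free thermal expansion αLΔT = 9.35e-6 · 14000 · 48.2 = 6.309 mm.
The walls impose strain ε = −(6.309)/14000 = -4.5067e-04; σ = Eε = 117000 · -4.5067e-04 = -52.73 MPa.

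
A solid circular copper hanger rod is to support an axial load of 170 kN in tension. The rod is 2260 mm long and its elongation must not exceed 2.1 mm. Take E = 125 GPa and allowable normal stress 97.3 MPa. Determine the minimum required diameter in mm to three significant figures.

47.2 mm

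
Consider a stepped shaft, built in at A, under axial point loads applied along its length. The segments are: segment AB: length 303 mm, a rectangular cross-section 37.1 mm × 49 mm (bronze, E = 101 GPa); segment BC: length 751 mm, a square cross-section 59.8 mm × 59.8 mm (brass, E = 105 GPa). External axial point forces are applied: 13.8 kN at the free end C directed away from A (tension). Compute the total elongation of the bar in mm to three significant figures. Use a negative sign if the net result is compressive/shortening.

0.0504 mm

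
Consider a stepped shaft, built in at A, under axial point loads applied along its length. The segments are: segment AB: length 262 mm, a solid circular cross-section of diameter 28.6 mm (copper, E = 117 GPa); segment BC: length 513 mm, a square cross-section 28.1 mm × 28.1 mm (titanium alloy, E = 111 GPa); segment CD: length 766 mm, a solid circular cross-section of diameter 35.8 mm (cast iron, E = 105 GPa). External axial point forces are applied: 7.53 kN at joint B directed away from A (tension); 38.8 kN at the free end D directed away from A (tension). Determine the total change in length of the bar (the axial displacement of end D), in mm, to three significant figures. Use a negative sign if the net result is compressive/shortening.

0.670 mm

Internal axial forces (sectioning from the free end, tension +): N_CD = 38.8 kN, N_BC = 38.8 kN, N_AB = 46.33 kN.
A_AB = 642.4 mm².
A_BC = 789.6 mm².
A_CD = 1007 mm².
δ_AB = 46330·262/(642.4·117000) = 0.1615 mm
δ_BC = 38800·513/(789.6·111000) = 0.2271 mm
δ_CD = 38800·766/(1007·105000) = 0.2812 mm
δ = Σδ_i = 0.6698 mm.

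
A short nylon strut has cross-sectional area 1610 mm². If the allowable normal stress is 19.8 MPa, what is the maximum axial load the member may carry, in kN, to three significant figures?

P_max = σ_allow · A = 19.8 · 1610 = 31880 N = 31.88 kN.

31.9 kN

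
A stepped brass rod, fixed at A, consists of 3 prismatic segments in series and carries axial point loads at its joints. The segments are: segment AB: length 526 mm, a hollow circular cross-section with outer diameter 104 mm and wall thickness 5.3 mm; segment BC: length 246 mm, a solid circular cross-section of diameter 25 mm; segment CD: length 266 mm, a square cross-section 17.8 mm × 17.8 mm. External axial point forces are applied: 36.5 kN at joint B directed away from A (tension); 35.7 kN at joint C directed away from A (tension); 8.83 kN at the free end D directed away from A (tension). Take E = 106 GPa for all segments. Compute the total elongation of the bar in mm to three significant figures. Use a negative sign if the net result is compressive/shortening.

Internal axial forces (sectioning from the free end, tension +): N_CD = 8.83 kN, N_BC = 44.53 kN, N_AB = 81.03 kN.
A_AB = 1643 mm².
A_BC = 490.9 mm².
A_CD = 316.8 mm².
δ_AB = 81030·526/(1643·106000) = 0.2447 mm
δ_BC = 44530·246/(490.9·106000) = 0.2105 mm
δ_CD = 8830·266/(316.8·106000) = 0.06994 mm
δ = Σδ_i = 0.5251 mm.

0.525 mm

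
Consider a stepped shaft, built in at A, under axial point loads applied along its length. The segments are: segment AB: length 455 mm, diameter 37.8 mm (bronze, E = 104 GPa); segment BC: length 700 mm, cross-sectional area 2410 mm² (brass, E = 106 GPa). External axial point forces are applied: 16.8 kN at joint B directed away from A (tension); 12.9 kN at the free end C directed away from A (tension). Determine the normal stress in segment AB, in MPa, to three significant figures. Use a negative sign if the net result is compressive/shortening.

26.5 MPa

Internal axial forces (sectioning from the free end, tension +): N_BC = 12.9 kN, N_AB = 29.7 kN.
A_AB = 1122 mm².
σ_AB = N_AB/A_AB = 29700/1122 = 26.47 MPa.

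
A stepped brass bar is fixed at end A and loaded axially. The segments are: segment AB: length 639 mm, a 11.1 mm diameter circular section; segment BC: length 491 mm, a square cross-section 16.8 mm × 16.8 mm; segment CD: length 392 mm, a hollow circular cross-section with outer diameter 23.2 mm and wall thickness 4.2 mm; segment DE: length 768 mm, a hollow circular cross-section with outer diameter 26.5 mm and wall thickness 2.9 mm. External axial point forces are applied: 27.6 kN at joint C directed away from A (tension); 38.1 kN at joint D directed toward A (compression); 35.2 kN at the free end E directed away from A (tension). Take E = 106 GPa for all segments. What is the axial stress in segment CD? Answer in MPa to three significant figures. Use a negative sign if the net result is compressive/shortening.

Internal axial forces (sectioning from the free end, tension +): N_DE = 35.2 kN, N_CD = -2.9 kN, N_BC = 24.7 kN, N_AB = 24.7 kN.
A_CD = 250.7 mm².
σ_CD = N_CD/A_CD = -2900/250.7 = -11.57 MPa.

-11.6 MPa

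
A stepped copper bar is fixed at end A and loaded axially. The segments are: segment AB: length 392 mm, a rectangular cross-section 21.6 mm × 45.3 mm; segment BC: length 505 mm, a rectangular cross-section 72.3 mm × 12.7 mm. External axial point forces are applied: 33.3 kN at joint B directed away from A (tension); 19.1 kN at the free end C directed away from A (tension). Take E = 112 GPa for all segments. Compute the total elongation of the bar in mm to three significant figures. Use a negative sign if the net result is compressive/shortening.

0.281 mm

Internal axial forces (sectioning from the free end, tension +): N_BC = 19.1 kN, N_AB = 52.4 kN.
A_AB = 978.5 mm².
A_BC = 918.2 mm².
δ_AB = 52400·392/(978.5·112000) = 0.1874 mm
δ_BC = 19100·505/(918.2·112000) = 0.09379 mm
δ = Σδ_i = 0.2812 mm.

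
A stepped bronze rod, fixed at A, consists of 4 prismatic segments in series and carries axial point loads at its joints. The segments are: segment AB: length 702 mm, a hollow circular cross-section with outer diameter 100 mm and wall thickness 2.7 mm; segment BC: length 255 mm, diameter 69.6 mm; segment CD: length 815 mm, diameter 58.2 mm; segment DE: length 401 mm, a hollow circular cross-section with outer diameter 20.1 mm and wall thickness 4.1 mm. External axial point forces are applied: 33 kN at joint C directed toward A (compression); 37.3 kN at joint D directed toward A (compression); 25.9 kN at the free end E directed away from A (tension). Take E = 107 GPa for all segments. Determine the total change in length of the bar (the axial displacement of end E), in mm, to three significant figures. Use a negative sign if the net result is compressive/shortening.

Internal axial forces (sectioning from the free end, tension +): N_DE = 25.9 kN, N_CD = -11.4 kN, N_BC = -44.4 kN, N_AB = -44.4 kN.
A_AB = 825.3 mm².
A_BC = 3805 mm².
A_CD = 2660 mm².
A_DE = 206.1 mm².
δ_AB = -44400·702/(825.3·107000) = -0.3529 mm
δ_BC = -44400·255/(3805·107000) = -0.02781 mm
δ_CD = -11400·815/(2660·107000) = -0.03264 mm
δ_DE = 25900·401/(206.1·107000) = 0.471 mm
δ = Σδ_i = 0.05759 mm.

0.0576 mm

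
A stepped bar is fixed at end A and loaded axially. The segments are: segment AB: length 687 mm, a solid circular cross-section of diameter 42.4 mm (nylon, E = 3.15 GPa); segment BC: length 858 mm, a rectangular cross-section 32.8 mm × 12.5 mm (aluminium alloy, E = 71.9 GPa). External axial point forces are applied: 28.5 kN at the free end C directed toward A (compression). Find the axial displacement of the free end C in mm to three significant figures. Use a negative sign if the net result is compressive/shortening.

-5.23 mm

Internal axial forces (sectioning from the free end, tension +): N_BC = -28.5 kN, N_AB = -28.5 kN.
A_AB = 1412 mm².
A_BC = 410 mm².
δ_AB = -28500·687/(1412·3150) = -4.402 mm
δ_BC = -28500·858/(410·71900) = -0.8295 mm
δ = Σδ_i = -5.232 mm.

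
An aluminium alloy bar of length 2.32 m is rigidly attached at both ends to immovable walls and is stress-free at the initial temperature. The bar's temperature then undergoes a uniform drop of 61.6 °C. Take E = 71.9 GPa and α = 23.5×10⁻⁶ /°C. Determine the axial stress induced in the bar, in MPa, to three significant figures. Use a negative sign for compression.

Free thermal expansion αLΔT = 23.5e-6 · 2320 · -61.6 = -3.358 mm.
The walls impose strain ε = −(-3.358)/2320 = 1.4476e-03; σ = Eε = 71900 · 1.4476e-03 = 104.1 MPa.

104 MPa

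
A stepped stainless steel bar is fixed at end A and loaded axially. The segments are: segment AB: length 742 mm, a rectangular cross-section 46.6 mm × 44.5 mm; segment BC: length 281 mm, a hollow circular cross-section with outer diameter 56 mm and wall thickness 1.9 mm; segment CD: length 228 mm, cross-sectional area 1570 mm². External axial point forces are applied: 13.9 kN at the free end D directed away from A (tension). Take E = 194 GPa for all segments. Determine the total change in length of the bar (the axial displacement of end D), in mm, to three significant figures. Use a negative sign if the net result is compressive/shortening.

Internal axial forces (sectioning from the free end, tension +): N_CD = 13.9 kN, N_BC = 13.9 kN, N_AB = 13.9 kN.
A_AB = 2074 mm².
A_BC = 322.9 mm².
δ_AB = 13900·742/(2074·194000) = 0.02564 mm
δ_BC = 13900·281/(322.9·194000) = 0.06235 mm
δ_CD = 13900·228/(1570·194000) = 0.01041 mm
δ = Σδ_i = 0.09839 mm.

0.0984 mm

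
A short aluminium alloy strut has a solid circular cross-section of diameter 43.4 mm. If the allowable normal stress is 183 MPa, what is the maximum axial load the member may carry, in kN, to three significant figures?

271 kN

A = 1479 mm².
P_max = σ_allow · A = 183 · 1479 = 270700 N = 270.7 kN.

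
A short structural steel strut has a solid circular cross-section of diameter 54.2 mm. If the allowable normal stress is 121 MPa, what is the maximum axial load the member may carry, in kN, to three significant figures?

A = 2307 mm².
P_max = σ_allow · A = 121 · 2307 = 279200 N = 279.2 kN.

279 kN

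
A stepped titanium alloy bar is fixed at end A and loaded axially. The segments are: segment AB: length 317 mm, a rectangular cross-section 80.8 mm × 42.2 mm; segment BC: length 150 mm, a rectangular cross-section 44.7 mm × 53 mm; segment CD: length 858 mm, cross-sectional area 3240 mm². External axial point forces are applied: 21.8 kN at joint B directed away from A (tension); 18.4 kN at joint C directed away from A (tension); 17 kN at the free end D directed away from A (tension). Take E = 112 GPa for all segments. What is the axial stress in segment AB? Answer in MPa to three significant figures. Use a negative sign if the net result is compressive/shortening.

Internal axial forces (sectioning from the free end, tension +): N_CD = 17 kN, N_BC = 35.4 kN, N_AB = 57.2 kN.
A_AB = 3410 mm².
σ_AB = N_AB/A_AB = 57200/3410 = 16.78 MPa.

16.8 MPa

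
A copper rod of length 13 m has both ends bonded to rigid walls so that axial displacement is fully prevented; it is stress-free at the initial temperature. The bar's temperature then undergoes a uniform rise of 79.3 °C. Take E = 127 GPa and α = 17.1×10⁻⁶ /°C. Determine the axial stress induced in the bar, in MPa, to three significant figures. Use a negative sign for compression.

-172 MPa

Free thermal expansion αLΔT = 17.1e-6 · 13000 · 79.3 = 17.63 mm.
The walls impose strain ε = −(17.63)/13000 = -1.3560e-03; σ = Eε = 127000 · -1.3560e-03 = -172.2 MPa.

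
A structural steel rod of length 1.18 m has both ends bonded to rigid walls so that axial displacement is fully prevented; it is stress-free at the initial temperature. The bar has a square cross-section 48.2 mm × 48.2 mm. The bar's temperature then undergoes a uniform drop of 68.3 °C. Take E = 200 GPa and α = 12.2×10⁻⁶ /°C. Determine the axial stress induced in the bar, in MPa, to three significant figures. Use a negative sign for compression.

Free thermal expansion αLΔT = 12.2e-6 · 1180 · -68.3 = -0.9832 mm.
The walls impose strain ε = −(-0.9832)/1180 = 8.3326e-04; σ = Eε = 200000 · 8.3326e-04 = 166.7 MPa.

167 MPa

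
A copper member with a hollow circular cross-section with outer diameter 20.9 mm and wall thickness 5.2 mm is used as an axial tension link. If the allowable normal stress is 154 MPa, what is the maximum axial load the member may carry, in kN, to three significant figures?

39.5 kN

A = 256.5 mm².
P_max = σ_allow · A = 154 · 256.5 = 39500 N = 39.5 kN.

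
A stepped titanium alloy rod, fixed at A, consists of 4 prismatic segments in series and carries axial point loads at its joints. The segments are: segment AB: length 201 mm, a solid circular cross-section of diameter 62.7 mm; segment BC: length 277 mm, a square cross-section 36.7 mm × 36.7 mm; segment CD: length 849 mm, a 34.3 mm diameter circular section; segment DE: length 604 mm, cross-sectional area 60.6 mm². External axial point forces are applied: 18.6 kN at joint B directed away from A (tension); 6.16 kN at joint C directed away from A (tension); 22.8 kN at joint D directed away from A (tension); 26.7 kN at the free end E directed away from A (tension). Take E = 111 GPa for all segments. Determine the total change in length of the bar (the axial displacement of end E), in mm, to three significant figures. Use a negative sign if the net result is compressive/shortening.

2.95 mm

Internal axial forces (sectioning from the free end, tension +): N_DE = 26.7 kN, N_CD = 49.5 kN, N_BC = 55.66 kN, N_AB = 74.26 kN.
A_AB = 3088 mm².
A_BC = 1347 mm².
A_CD = 924 mm².
δ_AB = 74260·201/(3088·111000) = 0.04355 mm
δ_BC = 55660·277/(1347·111000) = 0.1031 mm
δ_CD = 49500·849/(924·111000) = 0.4097 mm
δ_DE = 26700·604/(60.6·111000) = 2.397 mm
δ = Σδ_i = 2.954 mm.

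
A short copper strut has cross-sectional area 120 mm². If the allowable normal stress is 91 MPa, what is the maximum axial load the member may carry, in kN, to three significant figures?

10.9 kN

P_max = σ_allow · A = 91 · 120 = 10920 N = 10.92 kN.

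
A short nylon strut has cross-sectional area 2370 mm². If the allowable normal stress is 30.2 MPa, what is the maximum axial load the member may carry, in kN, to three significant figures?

71.6 kN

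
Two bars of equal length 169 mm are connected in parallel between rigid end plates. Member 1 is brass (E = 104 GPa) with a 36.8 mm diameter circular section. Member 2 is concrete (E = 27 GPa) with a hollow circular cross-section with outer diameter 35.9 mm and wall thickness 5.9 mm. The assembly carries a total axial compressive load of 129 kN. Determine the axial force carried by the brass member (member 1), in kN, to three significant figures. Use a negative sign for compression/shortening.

-114 kN

A_1 = 1064 mm².
A_2 = 556.1 mm².
Equal strain + equilibrium ⇒ each member carries load in proportion to AE: A₁E₁ = 110600000 N, A₂E₂ = 15010000 N, ΣAE = 125600000 N.
F₁ = P·A₁E₁/ΣAE = -129000·110600000/125600000 = -113600 N.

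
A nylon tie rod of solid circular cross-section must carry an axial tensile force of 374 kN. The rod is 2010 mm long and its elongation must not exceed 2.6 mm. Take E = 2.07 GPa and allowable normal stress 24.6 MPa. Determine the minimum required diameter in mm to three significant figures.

Required area A ≥ P/σ_allow = 374000/24.6 = 15200 mm².
For a solid circular section, d ≥ √(4A/π) = 139.1 mm.
Elongation limit: A ≥ PL/(Eδ_allow) = 374000·2010/(2070·2.6) = 139700 mm² ⇒ d ≥ 421.7 mm.
The elongation limit governs.

422 mm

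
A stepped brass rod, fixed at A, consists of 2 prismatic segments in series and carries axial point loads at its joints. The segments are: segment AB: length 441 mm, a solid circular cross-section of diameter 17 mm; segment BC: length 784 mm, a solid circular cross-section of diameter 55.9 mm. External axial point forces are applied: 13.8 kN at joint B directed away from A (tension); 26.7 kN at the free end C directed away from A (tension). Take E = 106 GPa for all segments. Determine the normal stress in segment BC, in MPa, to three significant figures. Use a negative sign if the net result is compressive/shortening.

Internal axial forces (sectioning from the free end, tension +): N_BC = 26.7 kN, N_AB = 40.5 kN.
A_BC = 2454 mm².
σ_BC = N_BC/A_BC = 26700/2454 = 10.88 MPa.

10.9 MPa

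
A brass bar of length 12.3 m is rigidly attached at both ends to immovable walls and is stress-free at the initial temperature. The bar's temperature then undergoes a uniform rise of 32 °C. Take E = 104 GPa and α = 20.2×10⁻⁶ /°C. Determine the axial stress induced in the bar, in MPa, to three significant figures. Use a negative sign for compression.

-67.2 MPa

Free thermal expansion αLΔT = 20.2e-6 · 12300 · 32 = 7.951 mm.
The walls impose strain ε = −(7.951)/12300 = -6.4640e-04; σ = Eε = 104000 · -6.4640e-04 = -67.23 MPa.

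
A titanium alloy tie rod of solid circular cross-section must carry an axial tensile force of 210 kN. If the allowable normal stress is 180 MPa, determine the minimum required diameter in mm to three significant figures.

Required area A ≥ P/σ_allow = 210000/180 = 1167 mm².
For a solid circular section, d ≥ √(4A/π) = 38.54 mm.

38.5 mm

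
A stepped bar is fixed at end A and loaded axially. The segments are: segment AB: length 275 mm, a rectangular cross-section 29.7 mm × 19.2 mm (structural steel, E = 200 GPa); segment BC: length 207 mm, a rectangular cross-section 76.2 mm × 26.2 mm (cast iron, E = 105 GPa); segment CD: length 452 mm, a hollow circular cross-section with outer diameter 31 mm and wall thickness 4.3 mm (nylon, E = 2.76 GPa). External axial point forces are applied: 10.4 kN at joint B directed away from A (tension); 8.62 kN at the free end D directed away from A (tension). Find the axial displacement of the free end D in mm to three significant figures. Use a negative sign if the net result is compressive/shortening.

Internal axial forces (sectioning from the free end, tension +): N_CD = 8.62 kN, N_BC = 8.62 kN, N_AB = 19.02 kN.
A_AB = 570.2 mm².
A_BC = 1996 mm².
A_CD = 360.7 mm².
δ_AB = 19020·275/(570.2·200000) = 0.04586 mm
δ_BC = 8620·207/(1996·105000) = 0.008512 mm
δ_CD = 8620·452/(360.7·2760) = 3.914 mm
δ = Σδ_i = 3.968 mm.

3.97 mm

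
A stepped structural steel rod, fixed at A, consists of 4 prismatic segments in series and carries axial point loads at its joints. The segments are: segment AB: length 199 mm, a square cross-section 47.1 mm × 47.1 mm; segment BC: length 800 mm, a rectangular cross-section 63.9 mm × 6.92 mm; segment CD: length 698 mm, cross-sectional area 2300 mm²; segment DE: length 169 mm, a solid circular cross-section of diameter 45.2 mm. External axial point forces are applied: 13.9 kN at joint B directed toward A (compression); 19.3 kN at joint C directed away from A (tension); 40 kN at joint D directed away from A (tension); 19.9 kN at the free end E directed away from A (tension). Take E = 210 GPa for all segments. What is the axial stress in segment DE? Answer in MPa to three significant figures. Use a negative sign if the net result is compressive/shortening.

12.4 MPa

Internal axial forces (sectioning from the free end, tension +): N_DE = 19.9 kN, N_CD = 59.9 kN, N_BC = 79.2 kN, N_AB = 65.3 kN.
A_DE = 1605 mm².
σ_DE = N_DE/A_DE = 19900/1605 = 12.4 MPa.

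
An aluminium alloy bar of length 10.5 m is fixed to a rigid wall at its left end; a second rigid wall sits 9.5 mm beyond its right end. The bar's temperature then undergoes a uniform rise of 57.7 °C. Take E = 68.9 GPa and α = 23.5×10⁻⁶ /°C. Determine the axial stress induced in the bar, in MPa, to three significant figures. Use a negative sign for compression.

-31.1 MPa

Free thermal expansion αLΔT = 23.5e-6 · 10500 · 57.7 = 14.24 mm.
The walls engage after the gap closes; constrained expansion = 14.24 − 9.5 = 4.737 mm.
The walls impose strain ε = −(4.737)/10500 = -4.5119e-04; σ = Eε = 68900 · -4.5119e-04 = -31.09 MPa.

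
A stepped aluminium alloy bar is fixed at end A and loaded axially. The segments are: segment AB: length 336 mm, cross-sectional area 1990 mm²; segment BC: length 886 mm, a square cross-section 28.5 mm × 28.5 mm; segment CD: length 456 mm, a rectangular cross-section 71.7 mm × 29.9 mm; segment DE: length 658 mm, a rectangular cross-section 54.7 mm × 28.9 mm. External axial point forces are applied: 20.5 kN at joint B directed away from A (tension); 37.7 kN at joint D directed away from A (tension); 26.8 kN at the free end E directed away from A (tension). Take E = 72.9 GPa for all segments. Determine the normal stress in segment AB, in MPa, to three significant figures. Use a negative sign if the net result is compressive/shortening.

42.7 MPa

Internal axial forces (sectioning from the free end, tension +): N_DE = 26.8 kN, N_CD = 64.5 kN, N_BC = 64.5 kN, N_AB = 85 kN.
σ_AB = N_AB/A_AB = 85000/1990 = 42.71 MPa.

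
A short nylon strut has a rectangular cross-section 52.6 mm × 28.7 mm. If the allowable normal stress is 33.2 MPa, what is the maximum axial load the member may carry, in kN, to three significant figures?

50.1 kN

A = 1510 mm².
P_max = σ_allow · A = 33.2 · 1510 = 50120 N = 50.12 kN.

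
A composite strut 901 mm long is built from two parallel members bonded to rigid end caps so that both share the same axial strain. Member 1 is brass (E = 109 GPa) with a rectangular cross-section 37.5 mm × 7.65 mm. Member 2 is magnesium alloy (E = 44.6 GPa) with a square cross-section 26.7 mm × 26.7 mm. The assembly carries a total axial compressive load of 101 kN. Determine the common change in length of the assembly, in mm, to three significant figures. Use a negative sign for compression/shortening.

-1.44 mm

A_1 = 286.9 mm².
A_2 = 712.9 mm².
Equal strain + equilibrium ⇒ each member carries load in proportion to AE: A₁E₁ = 31270000 N, A₂E₂ = 31790000 N, ΣAE = 63060000 N.
δ = PL/ΣAE = -101000·901/63060000 = -1.443 mm.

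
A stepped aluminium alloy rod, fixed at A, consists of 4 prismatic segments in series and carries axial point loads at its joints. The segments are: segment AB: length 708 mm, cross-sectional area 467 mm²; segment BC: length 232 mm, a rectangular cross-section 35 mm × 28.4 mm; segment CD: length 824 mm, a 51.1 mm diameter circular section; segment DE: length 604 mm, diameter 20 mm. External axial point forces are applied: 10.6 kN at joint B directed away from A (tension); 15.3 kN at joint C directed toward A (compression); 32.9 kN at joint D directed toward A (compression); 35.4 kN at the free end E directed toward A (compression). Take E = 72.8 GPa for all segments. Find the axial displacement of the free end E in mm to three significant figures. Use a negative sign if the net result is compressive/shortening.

-3.10 mm

Internal axial forces (sectioning from the free end, tension +): N_DE = -35.4 kN, N_CD = -68.3 kN, N_BC = -83.6 kN, N_AB = -73 kN.
A_BC = 994 mm².
A_CD = 2051 mm².
A_DE = 314.2 mm².
δ_AB = -73000·708/(467·72800) = -1.52 mm
δ_BC = -83600·232/(994·72800) = -0.268 mm
δ_CD = -68300·824/(2051·72800) = -0.377 mm
δ_DE = -35400·604/(314.2·72800) = -0.9349 mm
δ = Σδ_i = -3.1 mm.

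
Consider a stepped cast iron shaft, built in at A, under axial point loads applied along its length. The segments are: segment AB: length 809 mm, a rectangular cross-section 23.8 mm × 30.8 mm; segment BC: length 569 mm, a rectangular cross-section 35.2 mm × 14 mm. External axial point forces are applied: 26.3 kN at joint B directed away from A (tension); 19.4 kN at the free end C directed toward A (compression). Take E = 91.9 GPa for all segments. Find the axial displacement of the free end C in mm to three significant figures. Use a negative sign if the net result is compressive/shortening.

-0.161 mm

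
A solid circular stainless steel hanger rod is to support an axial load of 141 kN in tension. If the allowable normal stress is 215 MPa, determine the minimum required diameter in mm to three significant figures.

Required area A ≥ P/σ_allow = 141000/215 = 655.8 mm².
For a solid circular section, d ≥ √(4A/π) = 28.9 mm.

28.9 mm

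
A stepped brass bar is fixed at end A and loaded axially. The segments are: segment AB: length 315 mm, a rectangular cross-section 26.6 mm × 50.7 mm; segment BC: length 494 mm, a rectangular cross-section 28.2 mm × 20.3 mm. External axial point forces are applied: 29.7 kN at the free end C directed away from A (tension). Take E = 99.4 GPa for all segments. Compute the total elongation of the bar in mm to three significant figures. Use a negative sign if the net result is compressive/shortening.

0.328 mm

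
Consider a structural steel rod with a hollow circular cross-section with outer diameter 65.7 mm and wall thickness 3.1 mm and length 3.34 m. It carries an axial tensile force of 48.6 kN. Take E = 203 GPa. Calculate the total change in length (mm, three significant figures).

1.31 mm

A = 609.7 mm².
δ_mech = NL/(AE) = 48600·3340/(609.7·203000) = 1.312 mm.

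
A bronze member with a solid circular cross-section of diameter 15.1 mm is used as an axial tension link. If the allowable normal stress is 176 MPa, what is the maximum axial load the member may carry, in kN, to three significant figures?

31.5 kN

A = 179.1 mm².
P_max = σ_allow · A = 176 · 179.1 = 31520 N = 31.52 kN.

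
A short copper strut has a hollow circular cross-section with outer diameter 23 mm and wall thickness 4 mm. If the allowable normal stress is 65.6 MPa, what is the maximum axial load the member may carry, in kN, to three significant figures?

A = 238.8 mm².
P_max = σ_allow · A = 65.6 · 238.8 = 15660 N = 15.66 kN.

15.7 kN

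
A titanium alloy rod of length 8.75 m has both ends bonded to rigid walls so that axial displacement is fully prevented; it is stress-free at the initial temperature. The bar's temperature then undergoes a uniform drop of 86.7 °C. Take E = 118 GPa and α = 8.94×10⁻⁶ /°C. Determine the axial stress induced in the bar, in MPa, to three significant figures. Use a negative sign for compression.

91.5 MPa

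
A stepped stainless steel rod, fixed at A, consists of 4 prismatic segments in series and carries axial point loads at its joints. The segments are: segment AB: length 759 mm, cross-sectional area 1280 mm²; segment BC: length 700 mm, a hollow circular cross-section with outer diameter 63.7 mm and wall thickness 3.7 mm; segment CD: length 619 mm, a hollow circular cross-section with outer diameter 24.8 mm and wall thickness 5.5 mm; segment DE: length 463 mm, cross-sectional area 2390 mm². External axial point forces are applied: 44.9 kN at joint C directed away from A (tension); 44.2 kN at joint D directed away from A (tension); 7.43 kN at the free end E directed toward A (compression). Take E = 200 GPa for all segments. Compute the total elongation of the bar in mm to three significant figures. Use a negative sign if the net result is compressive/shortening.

0.986 mm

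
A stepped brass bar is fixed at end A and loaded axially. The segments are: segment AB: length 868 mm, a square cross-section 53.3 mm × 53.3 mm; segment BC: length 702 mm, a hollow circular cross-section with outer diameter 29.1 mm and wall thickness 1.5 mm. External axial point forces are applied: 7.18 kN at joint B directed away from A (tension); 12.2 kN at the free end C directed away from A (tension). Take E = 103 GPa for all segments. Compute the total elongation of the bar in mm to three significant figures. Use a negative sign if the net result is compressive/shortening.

Internal axial forces (sectioning from the free end, tension +): N_BC = 12.2 kN, N_AB = 19.38 kN.
A_AB = 2841 mm².
A_BC = 130.1 mm².
δ_AB = 19380·868/(2841·103000) = 0.05749 mm
δ_BC = 12200·702/(130.1·103000) = 0.6393 mm
δ = Σδ_i = 0.6968 mm.

0.697 mm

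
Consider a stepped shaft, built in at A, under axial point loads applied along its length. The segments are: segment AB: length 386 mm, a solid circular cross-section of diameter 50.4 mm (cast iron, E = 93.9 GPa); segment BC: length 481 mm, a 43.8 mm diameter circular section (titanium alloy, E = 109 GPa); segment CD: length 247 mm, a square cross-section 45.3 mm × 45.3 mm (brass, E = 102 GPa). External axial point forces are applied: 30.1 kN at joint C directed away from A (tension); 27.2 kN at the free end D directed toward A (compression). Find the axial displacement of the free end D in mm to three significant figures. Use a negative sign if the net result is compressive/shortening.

-0.0176 mm

Internal axial forces (sectioning from the free end, tension +): N_CD = -27.2 kN, N_BC = 2.9 kN, N_AB = 2.9 kN.
A_AB = 1995 mm².
A_BC = 1507 mm².
A_CD = 2052 mm².
δ_AB = 2900·386/(1995·93900) = 0.005975 mm
δ_BC = 2900·481/(1507·109000) = 0.008493 mm
δ_CD = -27200·247/(2052·102000) = -0.0321 mm
δ = Σδ_i = -0.01763 mm.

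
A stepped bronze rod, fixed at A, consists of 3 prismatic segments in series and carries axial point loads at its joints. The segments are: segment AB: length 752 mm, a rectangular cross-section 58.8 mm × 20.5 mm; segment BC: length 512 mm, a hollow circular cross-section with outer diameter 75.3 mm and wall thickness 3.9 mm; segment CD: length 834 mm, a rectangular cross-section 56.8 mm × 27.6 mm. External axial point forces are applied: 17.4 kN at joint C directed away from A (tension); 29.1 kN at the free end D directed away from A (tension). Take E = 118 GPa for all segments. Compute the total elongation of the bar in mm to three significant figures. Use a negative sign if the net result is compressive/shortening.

Internal axial forces (sectioning from the free end, tension +): N_CD = 29.1 kN, N_BC = 46.5 kN, N_AB = 46.5 kN.
A_AB = 1205 mm².
A_BC = 874.8 mm².
A_CD = 1568 mm².
δ_AB = 46500·752/(1205·118000) = 0.2458 mm
δ_BC = 46500·512/(874.8·118000) = 0.2306 mm
δ_CD = 29100·834/(1568·118000) = 0.1312 mm
δ = Σδ_i = 0.6077 mm.

0.608 mm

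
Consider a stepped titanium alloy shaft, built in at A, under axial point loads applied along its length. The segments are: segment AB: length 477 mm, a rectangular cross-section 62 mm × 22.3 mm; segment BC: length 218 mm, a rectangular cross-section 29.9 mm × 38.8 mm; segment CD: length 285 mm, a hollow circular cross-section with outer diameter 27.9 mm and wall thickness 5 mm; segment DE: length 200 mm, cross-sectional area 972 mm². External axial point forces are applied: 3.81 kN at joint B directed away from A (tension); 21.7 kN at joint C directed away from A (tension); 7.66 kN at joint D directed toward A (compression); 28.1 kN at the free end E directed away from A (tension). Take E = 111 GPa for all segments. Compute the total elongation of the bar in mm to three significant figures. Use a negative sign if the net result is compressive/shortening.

Internal axial forces (sectioning from the free end, tension +): N_DE = 28.1 kN, N_CD = 20.44 kN, N_BC = 42.14 kN, N_AB = 45.95 kN.
A_AB = 1383 mm².
A_BC = 1160 mm².
A_CD = 359.7 mm².
δ_AB = 45950·477/(1383·111000) = 0.1428 mm
δ_BC = 42140·218/(1160·111000) = 0.07134 mm
δ_CD = 20440·285/(359.7·111000) = 0.1459 mm
δ_DE = 28100·200/(972·111000) = 0.05209 mm
δ = Σδ_i = 0.4121 mm.

0.412 mm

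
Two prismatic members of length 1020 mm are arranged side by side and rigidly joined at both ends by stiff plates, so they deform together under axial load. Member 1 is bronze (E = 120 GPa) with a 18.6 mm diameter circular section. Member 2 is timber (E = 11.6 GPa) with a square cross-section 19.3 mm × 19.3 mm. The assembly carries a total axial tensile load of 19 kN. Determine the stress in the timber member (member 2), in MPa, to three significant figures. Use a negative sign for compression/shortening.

5.97 MPa

A_1 = 271.7 mm².
A_2 = 372.5 mm².
Equal strain + equilibrium ⇒ each member carries load in proportion to AE: A₁E₁ = 32610000 N, A₂E₂ = 4321000 N, ΣAE = 36930000 N.
σ₂ = P·E₂/ΣAE = 19000·11600/36930000 = 5.969 MPa.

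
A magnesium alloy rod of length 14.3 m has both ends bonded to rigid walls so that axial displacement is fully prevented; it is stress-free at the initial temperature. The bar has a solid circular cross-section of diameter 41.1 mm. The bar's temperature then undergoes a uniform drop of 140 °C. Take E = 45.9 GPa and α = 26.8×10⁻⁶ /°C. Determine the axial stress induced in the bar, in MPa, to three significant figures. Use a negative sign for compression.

172 MPa

Free thermal expansion αLΔT = 26.8e-6 · 14300 · -140 = -53.65 mm.
The walls impose strain ε = −(-53.65)/14300 = 3.7520e-03; σ = Eε = 45900 · 3.7520e-03 = 172.2 MPa.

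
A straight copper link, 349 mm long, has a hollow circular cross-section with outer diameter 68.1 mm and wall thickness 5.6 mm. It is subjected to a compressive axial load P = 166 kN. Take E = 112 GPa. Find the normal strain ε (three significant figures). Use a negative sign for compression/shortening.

A = 1100 mm².
σ = N/A = -151 MPa; ε = σ/E = -151/112000 = -1.348e-03.

-0.00135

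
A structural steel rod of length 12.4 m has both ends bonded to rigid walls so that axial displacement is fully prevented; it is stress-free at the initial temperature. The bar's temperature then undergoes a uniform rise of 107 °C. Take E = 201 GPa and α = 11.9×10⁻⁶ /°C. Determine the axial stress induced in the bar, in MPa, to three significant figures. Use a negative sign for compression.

Free thermal expansion αLΔT = 11.9e-6 · 12400 · 107 = 15.79 mm.
The walls impose strain ε = −(15.79)/12400 = -1.2733e-03; σ = Eε = 201000 · -1.2733e-03 = -255.9 MPa.

-256 MPa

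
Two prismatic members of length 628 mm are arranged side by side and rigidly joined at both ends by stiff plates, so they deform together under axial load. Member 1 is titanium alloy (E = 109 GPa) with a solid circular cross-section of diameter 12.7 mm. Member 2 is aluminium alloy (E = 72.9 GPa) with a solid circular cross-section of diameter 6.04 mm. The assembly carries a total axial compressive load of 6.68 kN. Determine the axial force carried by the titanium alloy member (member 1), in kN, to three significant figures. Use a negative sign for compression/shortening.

-5.80 kN

A_1 = 126.7 mm².
A_2 = 28.65 mm².
Equal strain + equilibrium ⇒ each member carries load in proportion to AE: A₁E₁ = 13810000 N, A₂E₂ = 2089000 N, ΣAE = 15900000 N.
F₁ = P·A₁E₁/ΣAE = -6680·13810000/15900000 = -5802 N.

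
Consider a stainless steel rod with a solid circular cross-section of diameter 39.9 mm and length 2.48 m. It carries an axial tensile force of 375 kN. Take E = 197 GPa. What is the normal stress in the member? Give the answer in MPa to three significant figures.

300 MPa

A = 1250 mm².
σ = N/A = 375000/1250 = 299.9 MPa.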